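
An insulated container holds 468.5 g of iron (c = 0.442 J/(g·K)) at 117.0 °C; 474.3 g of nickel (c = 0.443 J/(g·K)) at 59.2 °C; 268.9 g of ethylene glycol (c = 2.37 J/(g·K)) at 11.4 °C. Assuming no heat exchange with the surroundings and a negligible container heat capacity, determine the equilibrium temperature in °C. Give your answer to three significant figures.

Σ mᵢcᵢ(T − Tᵢ) = 0  ⇒  T = Σ mᵢcᵢTᵢ / Σ mᵢcᵢ
Σ mᵢcᵢ = 468.5×0.442 + 474.3×0.443 + 268.9×2.37 = 1054.4849
Σ mᵢcᵢTᵢ = 207.077×117.0 + 210.1149×59.2 + 637.293×11.4 = 43932
T = 43932 / 1054.4849 = 41.66 °C

T_f = 41.7 °C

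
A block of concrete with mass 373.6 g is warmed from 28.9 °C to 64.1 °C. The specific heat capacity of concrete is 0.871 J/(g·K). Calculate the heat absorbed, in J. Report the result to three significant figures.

q = 11500 J

q = m c ΔT = 373.6 × 0.871 × (64.1 − 28.9)
q = 373.6 × 0.871 × 35.2 = 11450 J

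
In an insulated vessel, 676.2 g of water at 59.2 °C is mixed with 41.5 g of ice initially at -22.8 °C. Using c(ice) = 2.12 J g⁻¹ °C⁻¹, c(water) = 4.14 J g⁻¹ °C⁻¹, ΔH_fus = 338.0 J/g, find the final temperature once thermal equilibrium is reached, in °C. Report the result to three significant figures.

T_f = 50.4 °C

Heat to bring ice to 0 °C and melt it: q₁ = 41.5×2.12×22.8 + 41.5×338.0 = 16033 J
Heat the water can supply cooling to 0 °C: 676.2×4.14×59.2 = 165729 J > q₁, so all ice melts.
Energy balance: 676.2×4.14×(59.2 − T) = 16033 + 41.5×4.14×(T − 0)
2799.468(59.2 − T) = 16033 + 171.81 T
165729 − 16033 = 2971.278 T
T = 149696 / 2971.278 = 50.38 °C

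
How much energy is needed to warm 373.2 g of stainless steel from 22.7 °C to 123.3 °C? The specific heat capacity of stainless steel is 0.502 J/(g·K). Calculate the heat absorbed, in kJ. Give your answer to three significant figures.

q = 18.8 kJ

q = m c ΔT = 373.2 × 0.502 × (123.3 − 22.7)
q = 373.2 × 0.502 × 100.6 = 18847 J = 18.8 kJ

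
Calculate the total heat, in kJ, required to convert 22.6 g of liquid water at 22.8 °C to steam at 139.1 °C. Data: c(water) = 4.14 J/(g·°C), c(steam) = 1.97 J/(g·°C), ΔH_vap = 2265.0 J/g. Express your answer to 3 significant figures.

q1 (heat water 22.8→100.0 °C): 22.6 × 4.14 × 77.2 = 7223 J
q2 (vaporize at 100 °C): 22.6 × 2265.0 = 51189 J
q3 (heat steam 100.0→139.1 °C): 22.6 × 1.97 × 39.1 = 1741 J
Total: 7223 + 51189 + 1741 = 60153 J = 60.2 kJ

q = 60.2 kJ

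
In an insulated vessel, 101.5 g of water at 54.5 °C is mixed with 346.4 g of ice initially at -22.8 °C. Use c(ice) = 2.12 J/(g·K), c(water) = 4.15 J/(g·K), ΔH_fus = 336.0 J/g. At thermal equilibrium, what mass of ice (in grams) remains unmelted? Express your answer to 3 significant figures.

Heat to warm all ice to 0 °C: 346.4×2.12×22.8 = 16744 J
Heat released by water cooling to 0 °C: 101.5×4.15×54.5 = 22957 J
22957 J < 16744 + 346.4×336.0 = 133134.4 J, so not all ice melts; final T = 0 °C.
Heat left for melting: 22957 − 16744 = 6213 J
Mass melted = 6213 / 336.0 = 18.49 g
Ice remaining = 346.4 − 18.49 = 327.91 g

m_ice remaining = 328 g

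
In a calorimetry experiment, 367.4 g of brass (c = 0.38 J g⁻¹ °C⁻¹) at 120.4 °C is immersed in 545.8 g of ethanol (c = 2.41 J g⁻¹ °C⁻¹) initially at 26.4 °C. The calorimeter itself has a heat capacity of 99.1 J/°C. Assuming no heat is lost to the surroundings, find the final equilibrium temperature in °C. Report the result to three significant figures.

T_f = 34.8 °C

Heat lost by brass = heat gained by ethanol + calorimeter.
(367.4)(0.38)(120.4 − T) = [(545.8)(2.41) + 99.1](T − 26.4)
139.612 (120.4 − T) = 1414.478 (T − 26.4)
16809 − 139.612 T = 1414.478 T − 37342
54151 = 1554.090 T
T = 34.84 °C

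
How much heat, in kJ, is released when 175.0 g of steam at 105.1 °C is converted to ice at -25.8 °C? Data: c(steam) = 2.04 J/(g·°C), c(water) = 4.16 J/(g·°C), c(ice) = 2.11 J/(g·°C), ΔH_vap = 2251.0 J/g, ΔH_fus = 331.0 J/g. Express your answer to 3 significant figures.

q1 (cool steam 105.1→100 °C): 175.0 × 2.04 × 5.1 = 1821 J
q2 (condense at 100 °C): 175.0 × 2251.0 = 393925 J
q3 (cool water 100→0 °C): 175.0 × 4.16 × 100.0 = 72800 J
q4 (freeze at 0 °C): 175.0 × 331.0 = 57925 J
q5 (cool ice 0→-25.8 °C): 175.0 × 2.11 × 25.8 = 9527 J
Total: 1821 + 393925 + 72800 + 57925 + 9527 = 535998 J = 536 kJ

q = 536 kJ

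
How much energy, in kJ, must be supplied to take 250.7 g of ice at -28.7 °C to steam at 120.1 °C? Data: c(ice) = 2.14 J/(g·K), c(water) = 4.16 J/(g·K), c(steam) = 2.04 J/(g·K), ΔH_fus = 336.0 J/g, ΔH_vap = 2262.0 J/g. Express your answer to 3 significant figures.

q = 781 kJ

q1 (heat ice -28.7→0.0 °C): 250.7 × 2.14 × 28.7 = 15397 J
q2 (melt at 0 °C): 250.7 × 336.0 = 84235 J
q3 (heat water 0.0→100.0 °C): 250.7 × 4.16 × 100.0 = 104291 J
q4 (vaporize at 100 °C): 250.7 × 2262.0 = 567083 J
q5 (heat steam 100.0→120.1 °C): 250.7 × 2.04 × 20.1 = 10280 J
Total: 15397 + 84235 + 104291 + 567083 + 10280 = 781286 J = 781 kJ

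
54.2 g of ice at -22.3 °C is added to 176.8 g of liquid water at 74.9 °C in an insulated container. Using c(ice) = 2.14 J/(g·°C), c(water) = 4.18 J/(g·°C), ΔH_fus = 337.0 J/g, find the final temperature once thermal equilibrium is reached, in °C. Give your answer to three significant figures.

Heat to bring ice to 0 °C and melt it: q₁ = 54.2×2.14×22.3 + 54.2×337.0 = 20852 J
Heat the water can supply cooling to 0 °C: 176.8×4.18×74.9 = 55352.9 J > q₁, so all ice melts.
Energy balance: 176.8×4.18×(74.9 − T) = 20852 + 54.2×4.18×(T − 0)
739.024(74.9 − T) = 20852 + 226.556 T
55352.9 − 20852 = 965.580 T
T = 34500.9 / 965.580 = 35.73 °C

T_f = 35.7 °C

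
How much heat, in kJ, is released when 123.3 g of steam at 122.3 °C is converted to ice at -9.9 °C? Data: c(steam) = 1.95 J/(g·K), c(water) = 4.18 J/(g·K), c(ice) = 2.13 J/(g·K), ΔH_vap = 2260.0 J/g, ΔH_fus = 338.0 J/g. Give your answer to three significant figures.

q1 (cool steam 122.3→100 °C): 123.3 × 1.95 × 22.3 = 5362 J
q2 (condense at 100 °C): 123.3 × 2260.0 = 278658 J
q3 (cool water 100→0 °C): 123.3 × 4.18 × 100.0 = 51539 J
q4 (freeze at 0 °C): 123.3 × 338.0 = 41675 J
q5 (cool ice 0→-9.9 °C): 123.3 × 2.13 × 9.9 = 2600 J
Total: 5362 + 278658 + 51539 + 41675 + 2600 = 379834 J = 380 kJ

q = 380 kJ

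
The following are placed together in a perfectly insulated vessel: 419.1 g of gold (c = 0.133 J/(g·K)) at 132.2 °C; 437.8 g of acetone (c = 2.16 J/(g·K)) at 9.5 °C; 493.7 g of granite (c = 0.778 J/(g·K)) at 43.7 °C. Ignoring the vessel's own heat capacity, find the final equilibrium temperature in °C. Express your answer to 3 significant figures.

Σ mᵢcᵢ(T − Tᵢ) = 0  ⇒  T = Σ mᵢcᵢTᵢ / Σ mᵢcᵢ
Σ mᵢcᵢ = 419.1×0.133 + 437.8×2.16 + 493.7×0.778 = 1385.4869
Σ mᵢcᵢTᵢ = 55.7403×132.2 + 945.648×9.5 + 384.0986×43.7 = 33138
T = 33138 / 1385.4869 = 23.92 °C

T_f = 23.9 °C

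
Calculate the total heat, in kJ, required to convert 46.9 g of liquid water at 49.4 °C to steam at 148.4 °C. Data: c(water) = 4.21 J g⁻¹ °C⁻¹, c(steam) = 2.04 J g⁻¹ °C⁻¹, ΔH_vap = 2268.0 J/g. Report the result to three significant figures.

q = 121 kJ

q1 (heat water 49.4→100.0 °C): 46.9 × 4.21 × 50.6 = 9991 J
q2 (vaporize at 100 °C): 46.9 × 2268.0 = 106369 J
q3 (heat steam 100.0→148.4 °C): 46.9 × 2.04 × 48.4 = 4631 J
Total: 9991 + 106369 + 4631 = 120991 J = 121 kJ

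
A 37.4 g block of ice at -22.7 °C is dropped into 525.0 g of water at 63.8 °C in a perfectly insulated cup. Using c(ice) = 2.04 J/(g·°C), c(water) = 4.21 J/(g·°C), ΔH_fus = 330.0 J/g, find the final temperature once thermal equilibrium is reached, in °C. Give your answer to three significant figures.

Heat to bring ice to 0 °C and melt it: q₁ = 37.4×2.04×22.7 + 37.4×330.0 = 14074 J
Heat the water can supply cooling to 0 °C: 525.0×4.21×63.8 = 141014 J > q₁, so all ice melts.
Energy balance: 525.0×4.21×(63.8 − T) = 14074 + 37.4×4.21×(T − 0)
2210.25(63.8 − T) = 14074 + 157.454 T
141014 − 14074 = 2367.704 T
T = 126940 / 2367.704 = 53.61 °C

T_f = 53.6 °C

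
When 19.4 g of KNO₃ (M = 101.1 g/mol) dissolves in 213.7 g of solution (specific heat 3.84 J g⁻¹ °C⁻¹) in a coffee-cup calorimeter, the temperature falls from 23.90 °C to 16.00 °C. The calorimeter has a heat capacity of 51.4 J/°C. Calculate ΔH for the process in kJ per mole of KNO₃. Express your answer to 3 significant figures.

|ΔT| = |16.00 − 23.90| = 7.90 °C
|q_surr| = (213.7 × 3.84 + 51.4) × 7.90 = 872.008 × 7.90 = 6889 J
n(KNO₃) = 19.4 / 101.1 = 0.1919 mol
Temperature fell, so q_rxn = +|q_surr| = 6.889 kJ
ΔH = q_rxn / n = 35.90 kJ/mol

ΔH = 35.9 kJ/mol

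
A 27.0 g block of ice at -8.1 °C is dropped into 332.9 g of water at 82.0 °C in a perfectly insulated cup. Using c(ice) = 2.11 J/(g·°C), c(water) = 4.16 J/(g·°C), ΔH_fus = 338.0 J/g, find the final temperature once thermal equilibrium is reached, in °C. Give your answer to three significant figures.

T_f = 69.4 °C

Heat to bring ice to 0 °C and melt it: q₁ = 27.0×2.11×8.1 + 27.0×338.0 = 9587.5 J
Heat the water can supply cooling to 0 °C: 332.9×4.16×82.0 = 113559 J > q₁, so all ice melts.
Energy balance: 332.9×4.16×(82.0 − T) = 9587.5 + 27.0×4.16×(T − 0)
1384.864(82.0 − T) = 9587.5 + 112.32 T
113559 − 9587.5 = 1497.184 T
T = 103971.5 / 1497.184 = 69.44 °C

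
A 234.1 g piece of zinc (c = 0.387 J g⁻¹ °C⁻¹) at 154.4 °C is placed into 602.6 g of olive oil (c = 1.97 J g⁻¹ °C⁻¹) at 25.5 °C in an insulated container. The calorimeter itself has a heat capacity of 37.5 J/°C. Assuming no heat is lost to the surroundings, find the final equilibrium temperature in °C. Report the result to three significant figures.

T_f = 34.4 °C

Heat lost by zinc = heat gained by olive oil + calorimeter.
(234.1)(0.387)(154.4 − T) = [(602.6)(1.97) + 37.5](T − 25.5)
90.5967 (154.4 − T) = 1224.622 (T − 25.5)
13988 − 90.5967 T = 1224.622 T − 31228
45216 = 1315.2187 T
T = 34.38 °C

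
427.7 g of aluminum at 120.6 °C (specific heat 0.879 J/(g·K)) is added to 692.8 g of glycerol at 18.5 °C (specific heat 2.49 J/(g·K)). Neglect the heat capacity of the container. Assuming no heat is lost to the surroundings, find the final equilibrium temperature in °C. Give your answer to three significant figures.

T_f = 36.8 °C

Heat lost by aluminum = heat gained by glycerol.
(427.7)(0.879)(120.6 − T) = (692.8)(2.49)(T − 18.5)
375.9483 (120.6 − T) = 1725.072 (T − 18.5)
45339 − 375.9483 T = 1725.072 T − 31914
77253 = 2101.0203 T
T = 36.77 °C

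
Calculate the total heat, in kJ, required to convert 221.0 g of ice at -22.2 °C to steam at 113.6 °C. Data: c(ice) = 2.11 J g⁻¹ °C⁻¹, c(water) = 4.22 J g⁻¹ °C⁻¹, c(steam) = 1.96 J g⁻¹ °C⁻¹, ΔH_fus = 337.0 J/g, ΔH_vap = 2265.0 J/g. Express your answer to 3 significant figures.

q = 685 kJ

q1 (heat ice -22.2→0.0 °C): 221.0 × 2.11 × 22.2 = 10352 J
q2 (melt at 0 °C): 221.0 × 337.0 = 74477 J
q3 (heat water 0.0→100.0 °C): 221.0 × 4.22 × 100.0 = 93262 J
q4 (vaporize at 100 °C): 221.0 × 2265.0 = 500565 J
q5 (heat steam 100.0→113.6 °C): 221.0 × 1.96 × 13.6 = 5891 J
Total: 10352 + 74477 + 93262 + 500565 + 5891 = 684547 J = 685 kJ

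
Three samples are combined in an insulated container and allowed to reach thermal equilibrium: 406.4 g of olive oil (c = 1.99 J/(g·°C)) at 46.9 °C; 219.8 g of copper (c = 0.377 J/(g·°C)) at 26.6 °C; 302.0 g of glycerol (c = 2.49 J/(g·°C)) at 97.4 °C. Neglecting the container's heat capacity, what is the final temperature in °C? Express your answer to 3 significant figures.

Σ mᵢcᵢ(T − Tᵢ) = 0  ⇒  T = Σ mᵢcᵢTᵢ / Σ mᵢcᵢ
Σ mᵢcᵢ = 406.4×1.99 + 219.8×0.377 + 302.0×2.49 = 1643.5806
Σ mᵢcᵢTᵢ = 808.736×46.9 + 82.8646×26.6 + 751.98×97.4 = 113380
T = 113380 / 1643.5806 = 68.98 °C

T_f = 69.0 °C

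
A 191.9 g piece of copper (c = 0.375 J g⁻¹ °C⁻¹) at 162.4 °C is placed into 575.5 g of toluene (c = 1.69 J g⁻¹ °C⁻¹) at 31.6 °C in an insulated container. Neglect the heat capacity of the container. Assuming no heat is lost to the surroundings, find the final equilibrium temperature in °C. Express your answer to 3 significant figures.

Heat lost by copper = heat gained by toluene.
(191.9)(0.375)(162.4 − T) = (575.5)(1.69)(T − 31.6)
71.9625 (162.4 − T) = 972.595 (T − 31.6)
11687 − 71.9625 T = 972.595 T − 30734
42421 = 1044.5575 T
T = 40.61 °C

T_f = 40.6 °C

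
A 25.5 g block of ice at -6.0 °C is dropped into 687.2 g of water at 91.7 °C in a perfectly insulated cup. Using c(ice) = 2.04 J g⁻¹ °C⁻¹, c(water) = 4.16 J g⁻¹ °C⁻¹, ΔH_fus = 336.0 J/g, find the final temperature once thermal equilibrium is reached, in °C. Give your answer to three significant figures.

T_f = 85.4 °C

Heat to bring ice to 0 °C and melt it: q₁ = 25.5×2.04×6.0 + 25.5×336.0 = 8880.1 J
Heat the water can supply cooling to 0 °C: 687.2×4.16×91.7 = 262148 J > q₁, so all ice melts.
Energy balance: 687.2×4.16×(91.7 − T) = 8880.1 + 25.5×4.16×(T − 0)
2858.752(91.7 − T) = 8880.1 + 106.08 T
262148 − 8880.1 = 2964.832 T
T = 253267.9 / 2964.832 = 85.42 °C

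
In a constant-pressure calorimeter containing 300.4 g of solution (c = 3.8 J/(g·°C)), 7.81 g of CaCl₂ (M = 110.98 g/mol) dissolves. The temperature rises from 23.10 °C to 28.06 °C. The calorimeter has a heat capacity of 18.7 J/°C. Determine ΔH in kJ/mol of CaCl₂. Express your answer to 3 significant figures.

ΔH = -81.8 kJ/mol

|ΔT| = |28.06 − 23.10| = 4.96 °C
|q_surr| = (300.4 × 3.8 + 18.7) × 4.96 = 1160.22 × 4.96 = 5755 J
n(CaCl₂) = 7.81 / 110.98 = 0.07037 mol
Temperature rose, so q_rxn = −|q_surr| = -5.755 kJ
ΔH = q_rxn / n = -81.78 kJ/mol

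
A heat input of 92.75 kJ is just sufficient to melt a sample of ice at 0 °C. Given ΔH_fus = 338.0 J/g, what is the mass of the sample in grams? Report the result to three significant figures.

m = 274 g

m = q / ΔH_fus = 92750 J / 338.0 J/g = 274 g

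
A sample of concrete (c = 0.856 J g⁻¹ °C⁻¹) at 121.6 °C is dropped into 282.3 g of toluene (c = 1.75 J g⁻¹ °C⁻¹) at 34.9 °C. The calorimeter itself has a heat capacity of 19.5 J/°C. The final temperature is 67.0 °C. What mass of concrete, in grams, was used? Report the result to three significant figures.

q_gained = (282.3 × 1.75 + 19.5) × (67.0 − 34.9) = 16480 J
q_lost = m × 0.856 × (121.6 − 67.0) = 46.7376 m
m = 16480 / 46.7376 = 353 g

m = 353 g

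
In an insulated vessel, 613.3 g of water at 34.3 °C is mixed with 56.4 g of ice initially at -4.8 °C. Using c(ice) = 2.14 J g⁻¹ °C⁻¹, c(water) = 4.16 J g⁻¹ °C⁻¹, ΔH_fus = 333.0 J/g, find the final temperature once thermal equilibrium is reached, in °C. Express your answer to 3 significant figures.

Heat to bring ice to 0 °C and melt it: q₁ = 56.4×2.14×4.8 + 56.4×333.0 = 19361 J
Heat the water can supply cooling to 0 °C: 613.3×4.16×34.3 = 87510.6 J > q₁, so all ice melts.
Energy balance: 613.3×4.16×(34.3 − T) = 19361 + 56.4×4.16×(T − 0)
2551.328(34.3 − T) = 19361 + 234.624 T
87510.6 − 19361 = 2785.952 T
T = 68149.6 / 2785.952 = 24.46 °C

T_f = 24.5 °C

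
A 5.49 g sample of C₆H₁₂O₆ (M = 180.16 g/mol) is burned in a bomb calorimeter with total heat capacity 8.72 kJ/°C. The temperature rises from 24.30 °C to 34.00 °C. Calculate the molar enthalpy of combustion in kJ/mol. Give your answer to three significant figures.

ΔH = -2780 kJ/mol

ΔT = 34.00 − 24.30 = 9.70 °C
q_cal = C_cal × ΔT = 8.72 × 9.70 = 84.584 kJ
n = 5.49 / 180.16 = 0.03047 mol
q_rxn = −q_cal = -84.584 kJ
ΔH = -84.584 / 0.03047 = -2776 kJ/mol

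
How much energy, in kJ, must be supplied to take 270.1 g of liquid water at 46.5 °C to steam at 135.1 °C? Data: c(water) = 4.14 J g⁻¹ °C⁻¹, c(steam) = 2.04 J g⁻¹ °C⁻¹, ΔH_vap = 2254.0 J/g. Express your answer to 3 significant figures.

q1 (heat water 46.5→100.0 °C): 270.1 × 4.14 × 53.5 = 59824 J
q2 (vaporize at 100 °C): 270.1 × 2254.0 = 608805 J
q3 (heat steam 100.0→135.1 °C): 270.1 × 2.04 × 35.1 = 19340 J
Total: 59824 + 608805 + 19340 = 687969 J = 688 kJ

q = 688 kJ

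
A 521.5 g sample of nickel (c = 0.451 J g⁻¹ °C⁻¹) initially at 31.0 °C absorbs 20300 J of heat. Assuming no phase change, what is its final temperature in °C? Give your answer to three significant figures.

ΔT = q / (m c) = 20300 / (521.5 × 0.451) = 86.31 °C
T_f = 31.0 + 86.31 = 117.31 °C

T_f = 117 °C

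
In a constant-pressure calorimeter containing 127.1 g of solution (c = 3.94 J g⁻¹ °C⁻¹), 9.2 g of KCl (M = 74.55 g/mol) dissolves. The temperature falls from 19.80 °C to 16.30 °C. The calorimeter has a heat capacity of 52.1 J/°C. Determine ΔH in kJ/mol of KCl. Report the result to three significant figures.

ΔH = 15.7 kJ/mol

|ΔT| = |16.30 − 19.80| = 3.50 °C
|q_surr| = (127.1 × 3.94 + 52.1) × 3.50 = 552.874 × 3.50 = 1935 J
n(KCl) = 9.2 / 74.55 = 0.1234 mol
Temperature fell, so q_rxn = +|q_surr| = 1.935 kJ
ΔH = q_rxn / n = 15.68 kJ/mol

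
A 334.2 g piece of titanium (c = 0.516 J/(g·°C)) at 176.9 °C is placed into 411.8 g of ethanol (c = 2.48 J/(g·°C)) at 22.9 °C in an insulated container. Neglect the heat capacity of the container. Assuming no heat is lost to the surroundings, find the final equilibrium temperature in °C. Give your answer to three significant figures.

T_f = 45.1 °C

Heat lost by titanium = heat gained by ethanol.
(334.2)(0.516)(176.9 − T) = (411.8)(2.48)(T − 22.9)
172.4472 (176.9 − T) = 1021.264 (T − 22.9)
30506 − 172.4472 T = 1021.264 T − 23387
53893 = 1193.7112 T
T = 45.147 °C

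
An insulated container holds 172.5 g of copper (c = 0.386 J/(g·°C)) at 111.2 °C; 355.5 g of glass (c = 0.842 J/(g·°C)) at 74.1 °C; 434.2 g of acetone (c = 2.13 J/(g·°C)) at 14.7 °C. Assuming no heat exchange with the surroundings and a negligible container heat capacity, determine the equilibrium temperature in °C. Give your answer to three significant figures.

Σ mᵢcᵢ(T − Tᵢ) = 0  ⇒  T = Σ mᵢcᵢTᵢ / Σ mᵢcᵢ
Σ mᵢcᵢ = 172.5×0.386 + 355.5×0.842 + 434.2×2.13 = 1290.762
Σ mᵢcᵢTᵢ = 66.585×111.2 + 299.331×74.1 + 924.846×14.7 = 43180
T = 43180 / 1290.762 = 33.45 °C

T_f = 33.5 °C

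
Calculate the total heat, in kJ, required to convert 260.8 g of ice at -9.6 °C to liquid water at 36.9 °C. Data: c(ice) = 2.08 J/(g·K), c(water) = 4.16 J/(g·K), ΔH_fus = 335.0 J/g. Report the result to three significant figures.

q = 133 kJ

q1 (heat ice -9.6→0.0 °C): 260.8 × 2.08 × 9.6 = 5208 J
q2 (melt at 0 °C): 260.8 × 335.0 = 87368 J
q3 (heat water 0.0→36.9 °C): 260.8 × 4.16 × 36.9 = 40034 J
Total: 5208 + 87368 + 40034 = 132610 J = 133 kJ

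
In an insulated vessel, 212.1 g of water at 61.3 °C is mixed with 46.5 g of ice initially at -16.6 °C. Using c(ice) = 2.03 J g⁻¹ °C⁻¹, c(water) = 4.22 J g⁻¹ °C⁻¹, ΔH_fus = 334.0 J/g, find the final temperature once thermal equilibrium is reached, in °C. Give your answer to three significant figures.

Heat to bring ice to 0 °C and melt it: q₁ = 46.5×2.03×16.6 + 46.5×334.0 = 17098 J
Heat the water can supply cooling to 0 °C: 212.1×4.22×61.3 = 54867.3 J > q₁, so all ice melts.
Energy balance: 212.1×4.22×(61.3 − T) = 17098 + 46.5×4.22×(T − 0)
895.062(61.3 − T) = 17098 + 196.23 T
54867.3 − 17098 = 1091.292 T
T = 37769.3 / 1091.292 = 34.61 °C

T_f = 34.6 °C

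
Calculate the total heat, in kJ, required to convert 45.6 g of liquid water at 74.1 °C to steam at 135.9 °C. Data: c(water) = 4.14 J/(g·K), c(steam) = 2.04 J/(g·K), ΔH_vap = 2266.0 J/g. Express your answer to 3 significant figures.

q = 112 kJ

q1 (heat water 74.1→100.0 °C): 45.6 × 4.14 × 25.9 = 4890 J
q2 (vaporize at 100 °C): 45.6 × 2266.0 = 103330 J
q3 (heat steam 100.0→135.9 °C): 45.6 × 2.04 × 35.9 = 3340 J
Total: 4890 + 103330 + 3340 = 111560 J = 112 kJ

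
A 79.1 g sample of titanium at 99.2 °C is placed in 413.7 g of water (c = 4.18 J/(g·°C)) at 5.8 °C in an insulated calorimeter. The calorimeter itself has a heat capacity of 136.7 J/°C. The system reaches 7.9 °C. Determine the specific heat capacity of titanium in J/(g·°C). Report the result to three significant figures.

q_gained = (413.7 × 4.18 + 136.7) × (7.9 − 5.8) = 3919 J
q_lost = 79.1 × c × (99.2 − 7.9) = 7221.83 c
Set equal: c = 3919 / 7221.83 = 0.543 J/(g·°C)

c = 0.543 J/(g·°C)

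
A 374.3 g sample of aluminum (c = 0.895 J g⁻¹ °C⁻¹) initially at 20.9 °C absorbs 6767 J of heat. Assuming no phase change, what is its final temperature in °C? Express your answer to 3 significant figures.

ΔT = q / (m c) = 6767 / (374.3 × 0.895) = 20.20 °C
T_f = 20.9 + 20.20 = 41.10 °C

T_f = 41.1 °C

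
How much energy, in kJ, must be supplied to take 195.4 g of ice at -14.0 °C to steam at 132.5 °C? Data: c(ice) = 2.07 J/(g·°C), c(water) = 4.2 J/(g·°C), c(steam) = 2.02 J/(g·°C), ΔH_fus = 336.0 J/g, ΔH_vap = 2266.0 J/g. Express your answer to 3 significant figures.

q = 609 kJ

q1 (heat ice -14.0→0.0 °C): 195.4 × 2.07 × 14.0 = 5663 J
q2 (melt at 0 °C): 195.4 × 336.0 = 65654 J
q3 (heat water 0.0→100.0 °C): 195.4 × 4.2 × 100.0 = 82068 J
q4 (vaporize at 100 °C): 195.4 × 2266.0 = 442776 J
q5 (heat steam 100.0→132.5 °C): 195.4 × 2.02 × 32.5 = 12828 J
Total: 5663 + 65654 + 82068 + 442776 + 12828 = 608989 J = 609 kJ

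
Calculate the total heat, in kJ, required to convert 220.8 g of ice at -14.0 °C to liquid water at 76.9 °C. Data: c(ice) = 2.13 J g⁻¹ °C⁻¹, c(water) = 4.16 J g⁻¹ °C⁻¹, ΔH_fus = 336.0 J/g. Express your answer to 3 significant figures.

q1 (heat ice -14.0→0.0 °C): 220.8 × 2.13 × 14.0 = 6584 J
q2 (melt at 0 °C): 220.8 × 336.0 = 74189 J
q3 (heat water 0.0→76.9 °C): 220.8 × 4.16 × 76.9 = 70635 J
Total: 6584 + 74189 + 70635 = 151408 J = 151 kJ

q = 151 kJ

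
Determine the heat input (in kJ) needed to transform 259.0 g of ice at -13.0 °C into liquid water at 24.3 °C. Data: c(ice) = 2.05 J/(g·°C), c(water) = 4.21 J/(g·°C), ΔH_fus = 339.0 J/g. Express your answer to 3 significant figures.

q = 121 kJ

q1 (heat ice -13.0→0.0 °C): 259.0 × 2.05 × 13.0 = 6902 J
q2 (melt at 0 °C): 259.0 × 339.0 = 87801 J
q3 (heat water 0.0→24.3 °C): 259.0 × 4.21 × 24.3 = 26496 J
Total: 6902 + 87801 + 26496 = 121199 J = 121 kJ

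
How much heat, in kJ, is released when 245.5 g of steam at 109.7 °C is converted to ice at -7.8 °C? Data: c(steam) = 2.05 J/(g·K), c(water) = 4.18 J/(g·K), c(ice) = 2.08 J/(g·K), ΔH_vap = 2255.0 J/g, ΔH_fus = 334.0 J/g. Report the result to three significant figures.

q = 747 kJ

q1 (cool steam 109.7→100 °C): 245.5 × 2.05 × 9.7 = 4882 J
q2 (condense at 100 °C): 245.5 × 2255.0 = 553603 J
q3 (cool water 100→0 °C): 245.5 × 4.18 × 100.0 = 102619 J
q4 (freeze at 0 °C): 245.5 × 334.0 = 81997 J
q5 (cool ice 0→-7.8 °C): 245.5 × 2.08 × 7.8 = 3983 J
Total: 4882 + 553603 + 102619 + 81997 + 3983 = 747084 J = 747 kJ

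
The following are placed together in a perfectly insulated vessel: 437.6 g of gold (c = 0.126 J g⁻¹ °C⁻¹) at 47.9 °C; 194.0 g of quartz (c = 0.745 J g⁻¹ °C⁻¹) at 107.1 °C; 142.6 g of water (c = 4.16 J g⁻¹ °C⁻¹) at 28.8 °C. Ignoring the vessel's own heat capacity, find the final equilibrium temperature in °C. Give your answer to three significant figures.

Σ mᵢcᵢ(T − Tᵢ) = 0  ⇒  T = Σ mᵢcᵢTᵢ / Σ mᵢcᵢ
Σ mᵢcᵢ = 437.6×0.126 + 194.0×0.745 + 142.6×4.16 = 792.8836
Σ mᵢcᵢTᵢ = 55.1376×47.9 + 144.53×107.1 + 593.216×28.8 = 35205
T = 35205 / 792.8836 = 44.40 °C

T_f = 44.4 °C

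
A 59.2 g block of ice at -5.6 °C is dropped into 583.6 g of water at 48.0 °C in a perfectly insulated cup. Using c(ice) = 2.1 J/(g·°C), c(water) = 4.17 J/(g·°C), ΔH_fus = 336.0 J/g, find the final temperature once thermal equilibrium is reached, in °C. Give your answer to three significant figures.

Heat to bring ice to 0 °C and melt it: q₁ = 59.2×2.1×5.6 + 59.2×336.0 = 20587 J
Heat the water can supply cooling to 0 °C: 583.6×4.17×48.0 = 116813 J > q₁, so all ice melts.
Energy balance: 583.6×4.17×(48.0 − T) = 20587 + 59.2×4.17×(T − 0)
2433.612(48.0 − T) = 20587 + 246.864 T
116813 − 20587 = 2680.476 T
T = 96226 / 2680.476 = 35.90 °C

T_f = 35.9 °C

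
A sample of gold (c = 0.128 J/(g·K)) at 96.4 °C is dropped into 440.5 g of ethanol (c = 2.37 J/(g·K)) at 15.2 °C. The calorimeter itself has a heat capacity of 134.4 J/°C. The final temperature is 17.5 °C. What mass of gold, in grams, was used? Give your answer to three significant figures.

m = 268 g

q_gained = (440.5 × 2.37 + 134.4) × (17.5 − 15.2) = 2710 J
q_lost = m × 0.128 × (96.4 − 17.5) = 10.0992 m
m = 2710 / 10.0992 = 268 g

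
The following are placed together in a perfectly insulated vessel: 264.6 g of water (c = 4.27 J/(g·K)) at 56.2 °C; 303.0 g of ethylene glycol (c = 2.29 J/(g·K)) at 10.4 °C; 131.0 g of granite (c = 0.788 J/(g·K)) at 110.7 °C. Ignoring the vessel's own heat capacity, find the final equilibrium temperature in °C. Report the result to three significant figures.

Σ mᵢcᵢ(T − Tᵢ) = 0  ⇒  T = Σ mᵢcᵢTᵢ / Σ mᵢcᵢ
Σ mᵢcᵢ = 264.6×4.27 + 303.0×2.29 + 131.0×0.788 = 1926.940
Σ mᵢcᵢTᵢ = 1129.842×56.2 + 693.87×10.4 + 103.228×110.7 = 82141
T = 82141 / 1926.940 = 42.63 °C

T_f = 42.6 °C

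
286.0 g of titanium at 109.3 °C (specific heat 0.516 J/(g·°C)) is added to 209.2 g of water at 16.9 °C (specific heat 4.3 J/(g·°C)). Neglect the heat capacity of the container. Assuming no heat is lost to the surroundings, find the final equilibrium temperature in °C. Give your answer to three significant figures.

Heat lost by titanium = heat gained by water.
(286.0)(0.516)(109.3 − T) = (209.2)(4.3)(T − 16.9)
147.576 (109.3 − T) = 899.56 (T − 16.9)
16130 − 147.576 T = 899.56 T − 15203
31333 = 1047.136 T
T = 29.92 °C

T_f = 29.9 °C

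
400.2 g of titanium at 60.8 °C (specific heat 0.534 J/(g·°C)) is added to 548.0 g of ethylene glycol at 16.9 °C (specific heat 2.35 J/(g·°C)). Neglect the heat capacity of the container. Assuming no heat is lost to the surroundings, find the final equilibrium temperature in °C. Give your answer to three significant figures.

Heat lost by titanium = heat gained by ethylene glycol.
(400.2)(0.534)(60.8 − T) = (548.0)(2.35)(T − 16.9)
213.7068 (60.8 − T) = 1287.8 (T − 16.9)
12993 − 213.7068 T = 1287.8 T − 21764
34757 = 1501.5068 T
T = 23.148 °C

T_f = 23.1 °C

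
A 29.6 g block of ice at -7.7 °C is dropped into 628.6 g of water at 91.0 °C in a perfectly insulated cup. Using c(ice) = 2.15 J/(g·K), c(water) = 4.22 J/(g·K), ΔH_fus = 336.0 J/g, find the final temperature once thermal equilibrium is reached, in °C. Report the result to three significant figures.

T_f = 83.2 °C

Heat to bring ice to 0 °C and melt it: q₁ = 29.6×2.15×7.7 + 29.6×336.0 = 10436 J
Heat the water can supply cooling to 0 °C: 628.6×4.22×91.0 = 241395 J > q₁, so all ice melts.
Energy balance: 628.6×4.22×(91.0 − T) = 10436 + 29.6×4.22×(T − 0)
2652.692(91.0 − T) = 10436 + 124.912 T
241395 − 10436 = 2777.604 T
T = 230959 / 2777.604 = 83.15 °C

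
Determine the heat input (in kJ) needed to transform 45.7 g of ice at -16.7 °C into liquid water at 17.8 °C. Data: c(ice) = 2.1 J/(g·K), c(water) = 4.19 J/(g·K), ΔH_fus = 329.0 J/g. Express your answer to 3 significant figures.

q = 20.0 kJ

q1 (heat ice -16.7→0.0 °C): 45.7 × 2.1 × 16.7 = 1603 J
q2 (melt at 0 °C): 45.7 × 329.0 = 15035 J
q3 (heat water 0.0→17.8 °C): 45.7 × 4.19 × 17.8 = 3408 J
Total: 1603 + 15035 + 3408 = 20046 J = 20.0 kJ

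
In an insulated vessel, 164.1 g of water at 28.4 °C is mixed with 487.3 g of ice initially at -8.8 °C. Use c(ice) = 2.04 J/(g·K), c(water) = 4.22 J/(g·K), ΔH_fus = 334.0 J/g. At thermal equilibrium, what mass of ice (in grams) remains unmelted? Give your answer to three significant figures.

m_ice remaining = 455 g

Heat to warm all ice to 0 °C: 487.3×2.04×8.8 = 8748.0 J
Heat released by water cooling to 0 °C: 164.1×4.22×28.4 = 19667 J
19667 J < 8748.0 + 487.3×334.0 = 171506.2 J, so not all ice melts; final T = 0 °C.
Heat left for melting: 19667 − 8748.0 = 10919.0 J
Mass melted = 10919.0 / 334.0 = 32.69 g
Ice remaining = 487.3 − 32.69 = 454.61 g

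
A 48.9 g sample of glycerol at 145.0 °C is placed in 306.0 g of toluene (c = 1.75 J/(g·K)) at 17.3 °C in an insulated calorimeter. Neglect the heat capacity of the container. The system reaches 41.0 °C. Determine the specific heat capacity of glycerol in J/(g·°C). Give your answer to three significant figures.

c = 2.50 J/(g·°C)

q_gained = (306.0 × 1.75) × (41.0 − 17.3) = 12690 J
q_lost = 48.9 × c × (145.0 − 41.0) = 5085.6 c
Set equal: c = 12690 / 5085.6 = 2.50 J/(g·°C)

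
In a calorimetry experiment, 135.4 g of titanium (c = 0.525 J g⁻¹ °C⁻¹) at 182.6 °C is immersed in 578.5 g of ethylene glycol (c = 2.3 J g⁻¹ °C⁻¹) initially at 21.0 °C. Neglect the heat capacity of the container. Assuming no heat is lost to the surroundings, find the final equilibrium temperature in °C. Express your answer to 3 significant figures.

T_f = 29.2 °C

Heat lost by titanium = heat gained by ethylene glycol.
(135.4)(0.525)(182.6 − T) = (578.5)(2.3)(T − 21.0)
71.085 (182.6 − T) = 1330.55 (T − 21.0)
12980 − 71.085 T = 1330.55 T − 27942
40922 = 1401.635 T
T = 29.20 °C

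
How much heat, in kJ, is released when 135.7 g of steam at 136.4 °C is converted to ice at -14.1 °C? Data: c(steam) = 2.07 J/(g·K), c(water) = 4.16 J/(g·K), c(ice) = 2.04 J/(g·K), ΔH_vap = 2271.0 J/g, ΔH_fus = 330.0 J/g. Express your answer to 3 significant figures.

q = 424 kJ

q1 (cool steam 136.4→100 °C): 135.7 × 2.07 × 36.4 = 10225 J
q2 (condense at 100 °C): 135.7 × 2271.0 = 308175 J
q3 (cool water 100→0 °C): 135.7 × 4.16 × 100.0 = 56451 J
q4 (freeze at 0 °C): 135.7 × 330.0 = 44781 J
q5 (cool ice 0→-14.1 °C): 135.7 × 2.04 × 14.1 = 3903 J
Total: 10225 + 308175 + 56451 + 44781 + 3903 = 423535 J = 424 kJ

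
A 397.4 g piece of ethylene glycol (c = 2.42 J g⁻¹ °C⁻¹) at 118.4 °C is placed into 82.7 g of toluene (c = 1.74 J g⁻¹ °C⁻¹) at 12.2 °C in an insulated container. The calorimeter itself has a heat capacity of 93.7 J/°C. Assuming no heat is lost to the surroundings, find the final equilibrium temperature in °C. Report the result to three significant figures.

T_f = 97.4 °C

Heat lost by ethylene glycol = heat gained by toluene + calorimeter.
(397.4)(2.42)(118.4 − T) = [(82.7)(1.74) + 93.7](T − 12.2)
961.708 (118.4 − T) = 237.598 (T − 12.2)
113870 − 961.708 T = 237.598 T − 2898.7
116768.7 = 1199.306 T
T = 97.36 °C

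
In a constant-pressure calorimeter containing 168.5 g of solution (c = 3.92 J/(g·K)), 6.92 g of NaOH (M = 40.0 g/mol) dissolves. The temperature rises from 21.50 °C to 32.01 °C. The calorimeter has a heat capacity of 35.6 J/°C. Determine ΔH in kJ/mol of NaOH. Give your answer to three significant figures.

|ΔT| = |32.01 − 21.50| = 10.51 °C
|q_surr| = (168.5 × 3.92 + 35.6) × 10.51 = 696.12 × 10.51 = 7316 J
n(NaOH) = 6.92 / 40.0 = 0.1730 mol
Temperature rose, so q_rxn = −|q_surr| = -7.316 kJ
ΔH = q_rxn / n = -42.29 kJ/mol

ΔH = -42.3 kJ/mol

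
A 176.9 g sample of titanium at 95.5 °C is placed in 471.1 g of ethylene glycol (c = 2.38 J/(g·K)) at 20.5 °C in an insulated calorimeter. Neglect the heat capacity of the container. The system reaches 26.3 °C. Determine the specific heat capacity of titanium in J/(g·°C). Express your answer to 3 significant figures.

q_gained = (471.1 × 2.38) × (26.3 − 20.5) = 6503 J
q_lost = 176.9 × c × (95.5 − 26.3) = 12241.48 c
Set equal: c = 6503 / 12241.48 = 0.531 J/(g·°C)

c = 0.531 J/(g·°C)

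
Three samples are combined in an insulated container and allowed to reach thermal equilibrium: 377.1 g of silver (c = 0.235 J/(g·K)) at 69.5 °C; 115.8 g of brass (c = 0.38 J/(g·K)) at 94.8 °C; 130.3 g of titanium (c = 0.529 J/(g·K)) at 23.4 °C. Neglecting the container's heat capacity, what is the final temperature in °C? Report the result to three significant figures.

T_f = 59.3 °C

Σ mᵢcᵢ(T − Tᵢ) = 0  ⇒  T = Σ mᵢcᵢTᵢ / Σ mᵢcᵢ
Σ mᵢcᵢ = 377.1×0.235 + 115.8×0.38 + 130.3×0.529 = 201.5512
Σ mᵢcᵢTᵢ = 88.6185×69.5 + 44.004×94.8 + 68.9287×23.4 = 11943
T = 11943 / 201.5512 = 59.26 °C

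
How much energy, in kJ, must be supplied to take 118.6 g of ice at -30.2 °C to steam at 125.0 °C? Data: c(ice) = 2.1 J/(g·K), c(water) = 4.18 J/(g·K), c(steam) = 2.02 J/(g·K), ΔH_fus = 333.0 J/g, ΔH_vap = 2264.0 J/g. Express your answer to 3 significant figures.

q = 371 kJ

q1 (heat ice -30.2→0.0 °C): 118.6 × 2.1 × 30.2 = 7522 J
q2 (melt at 0 °C): 118.6 × 333.0 = 39494 J
q3 (heat water 0.0→100.0 °C): 118.6 × 4.18 × 100.0 = 49575 J
q4 (vaporize at 100 °C): 118.6 × 2264.0 = 268510 J
q5 (heat steam 100.0→125.0 °C): 118.6 × 2.02 × 25.0 = 5989 J
Total: 7522 + 39494 + 49575 + 268510 + 5989 = 371090 J = 371 kJ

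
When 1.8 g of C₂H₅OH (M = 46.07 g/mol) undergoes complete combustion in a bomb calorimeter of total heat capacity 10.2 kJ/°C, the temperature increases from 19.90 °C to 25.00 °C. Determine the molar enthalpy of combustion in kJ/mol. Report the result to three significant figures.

ΔH = -1330 kJ/mol

ΔT = 25.00 − 19.90 = 5.10 °C
q_cal = C_cal × ΔT = 10.2 × 5.10 = 52.02 kJ
n = 1.8 / 46.07 = 0.03907 mol
q_rxn = −q_cal = -52.02 kJ
ΔH = -52.02 / 0.03907 = -1331 kJ/mol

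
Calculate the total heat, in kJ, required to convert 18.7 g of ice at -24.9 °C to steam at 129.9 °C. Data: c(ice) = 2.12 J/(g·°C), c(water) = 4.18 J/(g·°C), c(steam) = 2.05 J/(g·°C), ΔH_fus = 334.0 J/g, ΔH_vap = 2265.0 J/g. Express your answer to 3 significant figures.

q1 (heat ice -24.9→0.0 °C): 18.7 × 2.12 × 24.9 = 987 J
q2 (melt at 0 °C): 18.7 × 334.0 = 6246 J
q3 (heat water 0.0→100.0 °C): 18.7 × 4.18 × 100.0 = 7817 J
q4 (vaporize at 100 °C): 18.7 × 2265.0 = 42356 J
q5 (heat steam 100.0→129.9 °C): 18.7 × 2.05 × 29.9 = 1146 J
Total: 987 + 6246 + 7817 + 42356 + 1146 = 58552 J = 58.6 kJ

q = 58.6 kJ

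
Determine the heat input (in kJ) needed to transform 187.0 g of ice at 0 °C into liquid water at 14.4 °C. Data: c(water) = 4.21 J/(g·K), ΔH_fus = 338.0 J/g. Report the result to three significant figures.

q1 (melt at 0 °C): 187.0 × 338.0 = 63206 J
q2 (heat water 0.0→14.4 °C): 187.0 × 4.21 × 14.4 = 11337 J
Total: 63206 + 11337 = 74543 J = 74.5 kJ

q = 74.5 kJ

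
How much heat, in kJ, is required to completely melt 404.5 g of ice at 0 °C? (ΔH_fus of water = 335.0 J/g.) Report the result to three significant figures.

q = m × ΔH_fus = 404.5 × 335.0 = 135500 J = 136 kJ

q = 136 kJ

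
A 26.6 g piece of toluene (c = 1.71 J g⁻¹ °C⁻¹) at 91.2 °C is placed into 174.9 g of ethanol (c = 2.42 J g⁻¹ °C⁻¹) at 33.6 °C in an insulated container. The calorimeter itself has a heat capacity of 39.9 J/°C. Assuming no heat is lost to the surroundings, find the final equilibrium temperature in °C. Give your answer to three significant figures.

Heat lost by toluene = heat gained by ethanol + calorimeter.
(26.6)(1.71)(91.2 − T) = [(174.9)(2.42) + 39.9](T − 33.6)
45.486 (91.2 − T) = 463.158 (T − 33.6)
4148.3 − 45.486 T = 463.158 T − 15562
19710.3 = 508.644 T
T = 38.75 °C

T_f = 38.8 °C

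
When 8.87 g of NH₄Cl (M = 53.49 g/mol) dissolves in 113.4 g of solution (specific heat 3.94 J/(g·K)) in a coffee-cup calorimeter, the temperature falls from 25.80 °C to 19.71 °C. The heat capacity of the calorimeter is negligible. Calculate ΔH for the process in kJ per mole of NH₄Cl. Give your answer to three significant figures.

|ΔT| = |19.71 − 25.80| = 6.09 °C
|q_surr| = (113.4 × 3.94) × 6.09 = 446.796 × 6.09 = 2721 J
n(NH₄Cl) = 8.87 / 53.49 = 0.1658 mol
Temperature fell, so q_rxn = +|q_surr| = 2.721 kJ
ΔH = q_rxn / n = 16.41 kJ/mol

ΔH = 16.4 kJ/mol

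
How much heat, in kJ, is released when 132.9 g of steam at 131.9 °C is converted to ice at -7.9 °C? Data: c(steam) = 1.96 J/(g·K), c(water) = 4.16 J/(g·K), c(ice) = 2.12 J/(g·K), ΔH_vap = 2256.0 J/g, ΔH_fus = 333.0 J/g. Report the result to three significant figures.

q = 410 kJ

q1 (cool steam 131.9→100 °C): 132.9 × 1.96 × 31.9 = 8309 J
q2 (condense at 100 °C): 132.9 × 2256.0 = 299822 J
q3 (cool water 100→0 °C): 132.9 × 4.16 × 100.0 = 55286 J
q4 (freeze at 0 °C): 132.9 × 333.0 = 44256 J
q5 (cool ice 0→-7.9 °C): 132.9 × 2.12 × 7.9 = 2226 J
Total: 8309 + 299822 + 55286 + 44256 + 2226 = 409899 J = 410 kJ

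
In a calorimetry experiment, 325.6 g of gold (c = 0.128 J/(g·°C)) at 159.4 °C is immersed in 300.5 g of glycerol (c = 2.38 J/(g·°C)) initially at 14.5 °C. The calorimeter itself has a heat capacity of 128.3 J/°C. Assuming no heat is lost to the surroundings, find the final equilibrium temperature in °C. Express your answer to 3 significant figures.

Heat lost by gold = heat gained by glycerol + calorimeter.
(325.6)(0.128)(159.4 − T) = [(300.5)(2.38) + 128.3](T − 14.5)
41.6768 (159.4 − T) = 843.49 (T − 14.5)
6643.3 − 41.6768 T = 843.49 T − 12231
18874.3 = 885.1668 T
T = 21.32 °C

T_f = 21.3 °C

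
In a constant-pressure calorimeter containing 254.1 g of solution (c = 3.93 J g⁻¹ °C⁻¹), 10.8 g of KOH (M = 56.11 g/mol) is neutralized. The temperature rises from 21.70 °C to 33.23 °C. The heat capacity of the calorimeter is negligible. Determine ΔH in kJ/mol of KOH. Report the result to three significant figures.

|ΔT| = |33.23 − 21.70| = 11.53 °C
|q_surr| = (254.1 × 3.93) × 11.53 = 998.613 × 11.53 = 11510 J
n(KOH) = 10.8 / 56.11 = 0.1925 mol
Temperature rose, so q_rxn = −|q_surr| = -11.51 kJ
ΔH = q_rxn / n = -59.79 kJ/mol

ΔH = -59.8 kJ/mol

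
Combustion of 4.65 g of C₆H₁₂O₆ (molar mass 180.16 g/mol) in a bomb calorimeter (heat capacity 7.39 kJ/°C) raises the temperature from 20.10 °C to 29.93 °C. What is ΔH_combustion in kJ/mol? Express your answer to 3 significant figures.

ΔH = -2810 kJ/mol

ΔT = 29.93 − 20.10 = 9.83 °C
q_cal = C_cal × ΔT = 7.39 × 9.83 = 72.6437 kJ
n = 4.65 / 180.16 = 0.02581 mol
q_rxn = −q_cal = -72.6437 kJ
ΔH = -72.6437 / 0.02581 = -2814.6 kJ/mol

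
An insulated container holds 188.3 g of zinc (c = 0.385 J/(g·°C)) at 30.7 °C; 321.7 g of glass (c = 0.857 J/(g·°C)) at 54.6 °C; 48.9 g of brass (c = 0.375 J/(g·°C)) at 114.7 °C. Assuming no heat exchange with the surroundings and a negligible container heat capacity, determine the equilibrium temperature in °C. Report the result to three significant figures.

Σ mᵢcᵢ(T − Tᵢ) = 0  ⇒  T = Σ mᵢcᵢTᵢ / Σ mᵢcᵢ
Σ mᵢcᵢ = 188.3×0.385 + 321.7×0.857 + 48.9×0.375 = 366.5299
Σ mᵢcᵢTᵢ = 72.4955×30.7 + 275.6969×54.6 + 18.3375×114.7 = 19382
T = 19382 / 366.5299 = 52.88 °C

T_f = 52.9 °C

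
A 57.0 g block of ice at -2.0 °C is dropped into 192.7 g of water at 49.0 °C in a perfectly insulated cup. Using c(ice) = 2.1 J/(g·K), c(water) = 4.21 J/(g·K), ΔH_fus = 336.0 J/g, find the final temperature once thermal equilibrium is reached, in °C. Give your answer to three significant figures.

Heat to bring ice to 0 °C and melt it: q₁ = 57.0×2.1×2.0 + 57.0×336.0 = 19391 J
Heat the water can supply cooling to 0 °C: 192.7×4.21×49.0 = 39752.1 J > q₁, so all ice melts.
Energy balance: 192.7×4.21×(49.0 − T) = 19391 + 57.0×4.21×(T − 0)
811.267(49.0 − T) = 19391 + 239.97 T
39752.1 − 19391 = 1051.237 T
T = 20361.1 / 1051.237 = 19.37 °C

T_f = 19.4 °C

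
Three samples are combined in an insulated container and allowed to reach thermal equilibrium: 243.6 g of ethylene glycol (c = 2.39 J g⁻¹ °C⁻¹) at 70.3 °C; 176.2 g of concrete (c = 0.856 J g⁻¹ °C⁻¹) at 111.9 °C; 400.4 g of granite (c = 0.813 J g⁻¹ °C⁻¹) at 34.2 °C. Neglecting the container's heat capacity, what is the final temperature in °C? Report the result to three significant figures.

T_f = 65.1 °C

Σ mᵢcᵢ(T − Tᵢ) = 0  ⇒  T = Σ mᵢcᵢTᵢ / Σ mᵢcᵢ
Σ mᵢcᵢ = 243.6×2.39 + 176.2×0.856 + 400.4×0.813 = 1058.5564
Σ mᵢcᵢTᵢ = 582.204×70.3 + 150.8272×111.9 + 325.5252×34.2 = 68939
T = 68939 / 1058.5564 = 65.13 °C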